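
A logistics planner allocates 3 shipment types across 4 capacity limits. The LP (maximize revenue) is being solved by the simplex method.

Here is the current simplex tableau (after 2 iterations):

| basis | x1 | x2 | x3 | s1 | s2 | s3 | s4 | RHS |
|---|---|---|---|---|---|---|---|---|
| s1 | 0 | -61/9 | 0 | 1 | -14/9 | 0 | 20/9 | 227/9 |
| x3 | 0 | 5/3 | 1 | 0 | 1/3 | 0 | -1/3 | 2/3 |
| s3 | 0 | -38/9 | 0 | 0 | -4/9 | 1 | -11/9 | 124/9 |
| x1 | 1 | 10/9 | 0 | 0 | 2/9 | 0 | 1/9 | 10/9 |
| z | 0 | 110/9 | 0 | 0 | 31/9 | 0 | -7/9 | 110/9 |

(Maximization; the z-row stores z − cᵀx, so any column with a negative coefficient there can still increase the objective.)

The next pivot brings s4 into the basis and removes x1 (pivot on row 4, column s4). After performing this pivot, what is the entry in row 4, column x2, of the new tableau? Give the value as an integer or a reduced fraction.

10

Pivot element is row 4, column s4: 1/9.
Normalize row 4: new (row 4, x2) = (10/9)/(1/9) = 10.
Row 4 is the pivot row, so the entry is 10.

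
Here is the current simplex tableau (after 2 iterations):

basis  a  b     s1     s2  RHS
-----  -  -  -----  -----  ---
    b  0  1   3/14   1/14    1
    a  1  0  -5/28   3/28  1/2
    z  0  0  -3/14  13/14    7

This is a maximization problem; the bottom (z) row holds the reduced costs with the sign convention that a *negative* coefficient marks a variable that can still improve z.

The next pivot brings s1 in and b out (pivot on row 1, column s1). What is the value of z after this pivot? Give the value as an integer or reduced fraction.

8

Minimum ratio for s1: 1/(3/14) = 14/3.
z changes by −(z-row coeff of s1)·ratio = −(-3/14)·(14/3) = 1.
New z = 7 + 1 = 8.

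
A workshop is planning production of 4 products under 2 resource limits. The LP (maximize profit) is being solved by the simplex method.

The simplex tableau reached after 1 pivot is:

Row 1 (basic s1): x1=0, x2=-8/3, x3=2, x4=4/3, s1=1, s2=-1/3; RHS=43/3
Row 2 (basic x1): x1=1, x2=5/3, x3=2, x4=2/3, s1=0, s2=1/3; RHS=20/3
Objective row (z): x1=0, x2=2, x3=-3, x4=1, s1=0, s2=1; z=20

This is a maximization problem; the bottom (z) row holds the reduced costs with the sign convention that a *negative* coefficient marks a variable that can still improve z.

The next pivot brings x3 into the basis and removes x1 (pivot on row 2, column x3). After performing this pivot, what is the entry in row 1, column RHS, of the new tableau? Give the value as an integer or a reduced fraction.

23/3

Pivot element is row 2, column x3: 2.
Normalize row 2: new (row 2, RHS) = (20/3)/2 = 10/3.
row 1 ← row 1 − 2·(new row 2): 43/3 − 2·(10/3) = 23/3.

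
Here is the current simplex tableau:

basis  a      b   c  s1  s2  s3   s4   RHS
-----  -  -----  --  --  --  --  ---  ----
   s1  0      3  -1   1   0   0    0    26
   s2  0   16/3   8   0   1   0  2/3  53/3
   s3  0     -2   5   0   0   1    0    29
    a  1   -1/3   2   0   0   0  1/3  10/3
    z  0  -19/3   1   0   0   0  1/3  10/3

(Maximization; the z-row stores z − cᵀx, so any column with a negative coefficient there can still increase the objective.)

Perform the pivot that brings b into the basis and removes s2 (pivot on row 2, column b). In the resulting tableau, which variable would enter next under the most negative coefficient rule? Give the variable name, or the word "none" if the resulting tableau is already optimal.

none

Pivot element 16/3. New z-row = old z-row − (-19/3)·(row 2/(16/3)).
Updated z-row coefficients: a: 0, b: 0, c: 21/2, s1: 0, s2: 19/16, s3: 0, s4: 9/8.
No coefficient is strictly negative; the tableau after this pivot is optimal.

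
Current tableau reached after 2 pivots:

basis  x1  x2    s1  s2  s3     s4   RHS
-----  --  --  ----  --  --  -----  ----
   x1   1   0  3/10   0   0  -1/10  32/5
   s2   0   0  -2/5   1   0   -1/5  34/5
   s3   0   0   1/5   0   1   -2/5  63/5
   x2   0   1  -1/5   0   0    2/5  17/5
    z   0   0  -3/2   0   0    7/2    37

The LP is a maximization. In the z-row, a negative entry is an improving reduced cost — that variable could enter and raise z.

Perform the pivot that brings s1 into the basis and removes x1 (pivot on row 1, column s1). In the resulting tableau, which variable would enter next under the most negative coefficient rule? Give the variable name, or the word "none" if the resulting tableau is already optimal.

Pivot element 3/10. New z-row = old z-row − (-3/2)·(row 1/(3/10)).
Updated z-row coefficients: x1: 5, x2: 0, s1: 0, s2: 0, s3: 0, s4: 3.
No coefficient is strictly negative; the tableau after this pivot is optimal.

none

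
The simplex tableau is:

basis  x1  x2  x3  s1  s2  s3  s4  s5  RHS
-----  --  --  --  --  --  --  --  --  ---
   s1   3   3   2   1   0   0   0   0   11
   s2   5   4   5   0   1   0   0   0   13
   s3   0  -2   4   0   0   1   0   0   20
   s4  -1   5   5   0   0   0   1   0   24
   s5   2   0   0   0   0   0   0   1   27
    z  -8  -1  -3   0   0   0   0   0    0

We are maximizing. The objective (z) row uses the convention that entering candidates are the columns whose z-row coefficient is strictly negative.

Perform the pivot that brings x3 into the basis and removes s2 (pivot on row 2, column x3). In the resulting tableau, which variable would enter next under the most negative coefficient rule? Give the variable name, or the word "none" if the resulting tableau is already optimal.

x1

Pivot element 5. New z-row = old z-row − (-3)·(row 2/5).
Updated z-row coefficients: x1: -5, x2: 7/5, x3: 0, s1: 0, s2: 3/5, s3: 0, s4: 0, s5: 0.
The most negative is -5 in column x1, so x1 would enter next.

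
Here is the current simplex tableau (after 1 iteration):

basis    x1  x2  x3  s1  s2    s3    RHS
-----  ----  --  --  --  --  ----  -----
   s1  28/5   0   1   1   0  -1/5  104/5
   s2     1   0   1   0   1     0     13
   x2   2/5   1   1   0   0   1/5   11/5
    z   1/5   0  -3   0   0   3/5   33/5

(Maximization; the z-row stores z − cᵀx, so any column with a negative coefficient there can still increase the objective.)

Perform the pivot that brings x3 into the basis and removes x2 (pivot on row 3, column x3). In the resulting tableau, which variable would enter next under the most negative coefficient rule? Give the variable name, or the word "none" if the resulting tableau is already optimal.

Pivot element 1. New z-row = old z-row − (-3)·(row 3/1).
Updated z-row coefficients: x1: 7/5, x2: 3, x3: 0, s1: 0, s2: 0, s3: 6/5.
No coefficient is strictly negative; the tableau after this pivot is optimal.

none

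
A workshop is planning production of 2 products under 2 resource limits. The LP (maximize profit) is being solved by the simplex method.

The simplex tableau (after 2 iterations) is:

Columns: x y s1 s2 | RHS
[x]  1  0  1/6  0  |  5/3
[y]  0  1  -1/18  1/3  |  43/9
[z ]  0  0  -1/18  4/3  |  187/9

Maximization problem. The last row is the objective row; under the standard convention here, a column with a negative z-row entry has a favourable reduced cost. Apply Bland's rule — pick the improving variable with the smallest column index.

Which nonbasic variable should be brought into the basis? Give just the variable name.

Objective-row coefficients: x: 0, y: 0, s1: -1/18, s2: 4/3.
Improving columns: s1. Bland's rule picks the smallest column index → s1.

s1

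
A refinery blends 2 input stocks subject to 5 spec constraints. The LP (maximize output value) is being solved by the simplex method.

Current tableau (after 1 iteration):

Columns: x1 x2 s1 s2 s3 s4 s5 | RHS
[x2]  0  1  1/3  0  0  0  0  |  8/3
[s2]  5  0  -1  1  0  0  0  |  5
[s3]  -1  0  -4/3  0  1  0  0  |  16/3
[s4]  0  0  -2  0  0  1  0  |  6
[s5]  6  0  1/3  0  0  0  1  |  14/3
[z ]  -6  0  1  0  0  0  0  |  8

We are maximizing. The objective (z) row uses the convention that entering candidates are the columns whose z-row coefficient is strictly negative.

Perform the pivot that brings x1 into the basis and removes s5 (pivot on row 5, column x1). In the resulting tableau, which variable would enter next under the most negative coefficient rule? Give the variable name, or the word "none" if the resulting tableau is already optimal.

Pivot element 6. New z-row = old z-row − (-6)·(row 5/6).
Updated z-row coefficients: x1: 0, x2: 0, s1: 4/3, s2: 0, s3: 0, s4: 0, s5: 1.
No coefficient is strictly negative; the tableau after this pivot is optimal.

none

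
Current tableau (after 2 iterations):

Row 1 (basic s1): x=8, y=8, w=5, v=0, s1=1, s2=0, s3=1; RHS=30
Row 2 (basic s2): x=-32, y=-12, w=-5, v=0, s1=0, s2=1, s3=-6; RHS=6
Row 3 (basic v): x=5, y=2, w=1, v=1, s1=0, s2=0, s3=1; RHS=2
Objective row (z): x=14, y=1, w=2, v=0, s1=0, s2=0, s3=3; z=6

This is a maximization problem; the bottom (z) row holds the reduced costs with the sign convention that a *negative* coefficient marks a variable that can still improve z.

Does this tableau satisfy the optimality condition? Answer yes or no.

No objective-row coefficient is strictly negative, so no entering variable exists; the tableau is optimal.

yes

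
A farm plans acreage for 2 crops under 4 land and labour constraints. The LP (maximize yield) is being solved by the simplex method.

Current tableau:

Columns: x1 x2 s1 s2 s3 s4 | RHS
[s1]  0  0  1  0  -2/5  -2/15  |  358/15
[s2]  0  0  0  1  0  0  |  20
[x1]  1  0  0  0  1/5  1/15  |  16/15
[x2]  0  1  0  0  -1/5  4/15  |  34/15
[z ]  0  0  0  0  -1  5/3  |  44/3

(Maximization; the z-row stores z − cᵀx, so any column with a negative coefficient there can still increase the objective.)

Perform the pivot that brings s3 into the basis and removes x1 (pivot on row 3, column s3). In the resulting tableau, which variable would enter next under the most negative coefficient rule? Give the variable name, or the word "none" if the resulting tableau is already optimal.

none

Pivot element 1/5. New z-row = old z-row − (-1)·(row 3/(1/5)).
Updated z-row coefficients: x1: 5, x2: 0, s1: 0, s2: 0, s3: 0, s4: 2.
No coefficient is strictly negative; the tableau after this pivot is optimal.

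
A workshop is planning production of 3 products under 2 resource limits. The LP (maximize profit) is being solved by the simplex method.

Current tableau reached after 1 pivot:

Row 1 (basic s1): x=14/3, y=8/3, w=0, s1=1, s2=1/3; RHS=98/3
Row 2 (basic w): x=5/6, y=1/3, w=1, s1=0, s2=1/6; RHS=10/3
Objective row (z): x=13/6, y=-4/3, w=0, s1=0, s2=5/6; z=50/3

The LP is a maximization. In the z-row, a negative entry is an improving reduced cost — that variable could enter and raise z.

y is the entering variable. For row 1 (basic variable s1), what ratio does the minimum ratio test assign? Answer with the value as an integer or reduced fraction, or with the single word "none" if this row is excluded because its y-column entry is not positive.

Ratio = RHS / (y entry) = (98/3) / (8/3) = 49/4.

49/4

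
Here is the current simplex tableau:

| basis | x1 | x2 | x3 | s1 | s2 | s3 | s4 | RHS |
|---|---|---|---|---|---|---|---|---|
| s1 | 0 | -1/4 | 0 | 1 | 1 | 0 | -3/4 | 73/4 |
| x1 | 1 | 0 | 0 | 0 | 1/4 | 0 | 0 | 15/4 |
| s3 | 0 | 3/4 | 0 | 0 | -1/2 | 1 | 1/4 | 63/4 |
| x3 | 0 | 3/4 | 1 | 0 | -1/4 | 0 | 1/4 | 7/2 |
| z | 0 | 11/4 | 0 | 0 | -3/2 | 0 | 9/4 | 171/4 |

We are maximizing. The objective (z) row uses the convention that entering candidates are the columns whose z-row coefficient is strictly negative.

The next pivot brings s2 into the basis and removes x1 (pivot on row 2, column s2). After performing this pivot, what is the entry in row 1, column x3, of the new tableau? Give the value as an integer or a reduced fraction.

Pivot element is row 2, column s2: 1/4.
Normalize row 2: new (row 2, x3) = 0/(1/4) = 0.
row 1 ← row 1 − 1·(new row 2): 0 − 1·0 = 0.

0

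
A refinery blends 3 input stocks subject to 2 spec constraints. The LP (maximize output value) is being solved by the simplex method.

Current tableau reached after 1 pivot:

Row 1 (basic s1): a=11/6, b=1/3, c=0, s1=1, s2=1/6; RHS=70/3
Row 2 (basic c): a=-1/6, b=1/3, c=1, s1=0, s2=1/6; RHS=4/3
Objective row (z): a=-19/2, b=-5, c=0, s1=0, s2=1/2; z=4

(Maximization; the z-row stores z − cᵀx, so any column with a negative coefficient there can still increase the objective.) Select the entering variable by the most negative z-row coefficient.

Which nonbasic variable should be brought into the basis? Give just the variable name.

Objective-row coefficients: a: -19/2, b: -5, c: 0, s1: 0, s2: 1/2.
The most negative is -19/2 in column a, so a enters.

a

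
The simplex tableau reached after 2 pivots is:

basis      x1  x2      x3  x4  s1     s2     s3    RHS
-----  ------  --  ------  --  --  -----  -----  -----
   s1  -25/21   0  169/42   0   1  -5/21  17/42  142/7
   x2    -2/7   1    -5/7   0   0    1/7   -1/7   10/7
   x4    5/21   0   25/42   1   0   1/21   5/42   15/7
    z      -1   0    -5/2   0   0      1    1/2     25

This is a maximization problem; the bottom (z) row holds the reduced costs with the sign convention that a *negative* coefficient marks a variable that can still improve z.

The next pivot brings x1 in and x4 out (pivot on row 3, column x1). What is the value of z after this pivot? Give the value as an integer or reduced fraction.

34

Minimum ratio for x1: (15/7)/(5/21) = 9.
z changes by −(z-row coeff of x1)·ratio = −(-1)·9 = 9.
New z = 25 + 9 = 34.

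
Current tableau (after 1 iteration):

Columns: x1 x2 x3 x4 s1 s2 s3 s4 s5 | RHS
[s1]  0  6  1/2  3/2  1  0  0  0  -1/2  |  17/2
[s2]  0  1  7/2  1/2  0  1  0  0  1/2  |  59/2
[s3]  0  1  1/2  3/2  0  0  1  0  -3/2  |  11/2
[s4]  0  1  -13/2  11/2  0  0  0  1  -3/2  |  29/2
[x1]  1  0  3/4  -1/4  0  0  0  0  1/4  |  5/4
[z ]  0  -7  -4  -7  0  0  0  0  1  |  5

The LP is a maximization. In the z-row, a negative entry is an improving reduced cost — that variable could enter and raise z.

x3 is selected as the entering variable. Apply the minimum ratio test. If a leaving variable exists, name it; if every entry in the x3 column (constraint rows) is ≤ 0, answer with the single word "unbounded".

Ratios: row 1 (s1): (17/2)/(1/2) = 17; row 2 (s2): (59/2)/(7/2) = 59/7; row 3 (s3): (11/2)/(1/2) = 11; row 4 (s4): entry -13/2 ≤ 0, skip; row 5 (x1): (5/4)/(3/4) = 5/3.
Minimum ratio is in the x1 row, so x1 leaves.

x1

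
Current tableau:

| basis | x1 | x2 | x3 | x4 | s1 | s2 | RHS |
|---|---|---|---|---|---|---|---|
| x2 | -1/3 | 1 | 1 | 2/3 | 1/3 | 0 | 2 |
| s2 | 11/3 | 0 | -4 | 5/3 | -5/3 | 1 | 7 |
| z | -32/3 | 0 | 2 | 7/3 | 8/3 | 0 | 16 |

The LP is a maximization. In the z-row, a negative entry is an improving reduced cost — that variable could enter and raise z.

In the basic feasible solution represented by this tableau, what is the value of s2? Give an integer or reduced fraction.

7

s2 is basic (row 2); its value is the RHS of that row: 7.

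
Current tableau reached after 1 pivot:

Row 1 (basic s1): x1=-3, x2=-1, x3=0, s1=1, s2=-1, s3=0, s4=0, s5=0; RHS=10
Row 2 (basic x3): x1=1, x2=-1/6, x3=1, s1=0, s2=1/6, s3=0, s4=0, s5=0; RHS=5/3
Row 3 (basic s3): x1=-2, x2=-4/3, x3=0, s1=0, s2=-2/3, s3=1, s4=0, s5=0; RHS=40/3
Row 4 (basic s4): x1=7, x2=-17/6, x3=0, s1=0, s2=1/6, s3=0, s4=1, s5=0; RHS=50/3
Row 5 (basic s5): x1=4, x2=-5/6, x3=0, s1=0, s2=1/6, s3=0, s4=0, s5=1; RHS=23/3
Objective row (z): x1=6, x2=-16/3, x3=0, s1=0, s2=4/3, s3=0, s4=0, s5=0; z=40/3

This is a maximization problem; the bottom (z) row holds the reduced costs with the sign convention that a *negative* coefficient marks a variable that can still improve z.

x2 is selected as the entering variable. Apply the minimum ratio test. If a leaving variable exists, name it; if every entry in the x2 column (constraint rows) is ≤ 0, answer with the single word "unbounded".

unbounded

x2-column entries: row 1: -1, row 2: -1/6, row 3: -4/3, row 4: -17/6, row 5: -5/6. All ≤ 0, so x2 can increase without bound; the LP is unbounded in this direction.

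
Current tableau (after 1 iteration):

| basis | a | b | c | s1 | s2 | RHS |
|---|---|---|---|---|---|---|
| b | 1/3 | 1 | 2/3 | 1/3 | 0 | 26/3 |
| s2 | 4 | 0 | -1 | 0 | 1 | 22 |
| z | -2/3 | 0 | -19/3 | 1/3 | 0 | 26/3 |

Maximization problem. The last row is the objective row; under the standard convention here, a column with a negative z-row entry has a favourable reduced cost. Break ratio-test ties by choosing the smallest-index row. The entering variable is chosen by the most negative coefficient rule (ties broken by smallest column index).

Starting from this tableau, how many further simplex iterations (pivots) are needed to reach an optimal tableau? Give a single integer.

pivot: c in, b out → z = 91
No improving column remains; optimal.

1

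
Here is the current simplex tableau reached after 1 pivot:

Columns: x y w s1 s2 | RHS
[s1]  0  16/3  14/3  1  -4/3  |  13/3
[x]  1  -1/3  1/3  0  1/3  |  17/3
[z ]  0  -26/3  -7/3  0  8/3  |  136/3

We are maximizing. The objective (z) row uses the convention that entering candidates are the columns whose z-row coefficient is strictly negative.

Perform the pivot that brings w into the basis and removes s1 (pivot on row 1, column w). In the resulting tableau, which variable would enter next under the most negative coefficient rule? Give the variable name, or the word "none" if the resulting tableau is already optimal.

Pivot element 14/3. New z-row = old z-row − (-7/3)·(row 1/(14/3)).
Updated z-row coefficients: x: 0, y: -6, w: 0, s1: 1/2, s2: 2.
The most negative is -6 in column y, so y would enter next.

y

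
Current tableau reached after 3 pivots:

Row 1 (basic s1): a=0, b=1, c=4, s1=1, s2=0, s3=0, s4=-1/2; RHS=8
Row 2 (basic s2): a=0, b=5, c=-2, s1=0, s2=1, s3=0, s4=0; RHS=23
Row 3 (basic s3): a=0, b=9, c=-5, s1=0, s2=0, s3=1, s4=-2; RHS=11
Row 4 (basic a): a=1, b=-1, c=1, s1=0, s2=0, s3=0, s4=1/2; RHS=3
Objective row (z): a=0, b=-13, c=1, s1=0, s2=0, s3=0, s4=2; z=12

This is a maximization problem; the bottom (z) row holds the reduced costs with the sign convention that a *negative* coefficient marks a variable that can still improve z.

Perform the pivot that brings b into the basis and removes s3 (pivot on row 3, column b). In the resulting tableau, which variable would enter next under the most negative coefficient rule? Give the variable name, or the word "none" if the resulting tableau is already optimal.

Pivot element 9. New z-row = old z-row − (-13)·(row 3/9).
Updated z-row coefficients: a: 0, b: 0, c: -56/9, s1: 0, s2: 0, s3: 13/9, s4: -8/9.
The most negative is -56/9 in column c, so c would enter next.

c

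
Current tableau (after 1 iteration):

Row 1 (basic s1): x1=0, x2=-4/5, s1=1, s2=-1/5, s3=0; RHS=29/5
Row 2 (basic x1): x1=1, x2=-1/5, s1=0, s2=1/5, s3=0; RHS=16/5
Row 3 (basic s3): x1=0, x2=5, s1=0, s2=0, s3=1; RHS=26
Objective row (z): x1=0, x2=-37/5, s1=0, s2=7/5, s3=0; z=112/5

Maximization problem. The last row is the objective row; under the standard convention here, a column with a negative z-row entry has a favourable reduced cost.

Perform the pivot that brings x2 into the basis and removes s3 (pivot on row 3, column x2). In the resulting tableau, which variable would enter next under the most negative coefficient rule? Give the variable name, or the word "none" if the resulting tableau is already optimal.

Pivot element 5. New z-row = old z-row − (-37/5)·(row 3/5).
Updated z-row coefficients: x1: 0, x2: 0, s1: 0, s2: 7/5, s3: 37/25.
No coefficient is strictly negative; the tableau after this pivot is optimal.

none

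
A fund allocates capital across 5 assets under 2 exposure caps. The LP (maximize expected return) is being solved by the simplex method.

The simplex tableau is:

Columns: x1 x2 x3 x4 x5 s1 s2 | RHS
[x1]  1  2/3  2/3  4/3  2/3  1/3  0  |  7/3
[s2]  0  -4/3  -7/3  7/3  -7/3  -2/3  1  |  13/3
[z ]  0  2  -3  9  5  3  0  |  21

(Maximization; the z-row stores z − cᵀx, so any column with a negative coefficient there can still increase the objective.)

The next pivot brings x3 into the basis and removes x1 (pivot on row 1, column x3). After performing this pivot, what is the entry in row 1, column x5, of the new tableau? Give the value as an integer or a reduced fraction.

Pivot element is row 1, column x3: 2/3.
Normalize row 1: new (row 1, x5) = (2/3)/(2/3) = 1.
Row 1 is the pivot row, so the entry is 1.

1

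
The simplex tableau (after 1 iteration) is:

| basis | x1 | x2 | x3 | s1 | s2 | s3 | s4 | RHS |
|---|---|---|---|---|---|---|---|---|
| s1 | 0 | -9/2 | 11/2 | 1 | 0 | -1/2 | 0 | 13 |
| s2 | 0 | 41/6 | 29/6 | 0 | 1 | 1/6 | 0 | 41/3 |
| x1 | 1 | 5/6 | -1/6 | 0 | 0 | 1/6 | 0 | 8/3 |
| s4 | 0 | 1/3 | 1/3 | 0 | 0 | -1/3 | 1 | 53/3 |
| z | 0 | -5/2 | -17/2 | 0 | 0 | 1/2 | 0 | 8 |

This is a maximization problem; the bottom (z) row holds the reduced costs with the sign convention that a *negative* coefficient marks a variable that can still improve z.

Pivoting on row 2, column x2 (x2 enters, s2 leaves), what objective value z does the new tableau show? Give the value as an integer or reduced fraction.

13

Minimum ratio for x2: (41/3)/(41/6) = 2.
z changes by −(z-row coeff of x2)·ratio = −(-5/2)·2 = 5.
New z = 8 + 5 = 13.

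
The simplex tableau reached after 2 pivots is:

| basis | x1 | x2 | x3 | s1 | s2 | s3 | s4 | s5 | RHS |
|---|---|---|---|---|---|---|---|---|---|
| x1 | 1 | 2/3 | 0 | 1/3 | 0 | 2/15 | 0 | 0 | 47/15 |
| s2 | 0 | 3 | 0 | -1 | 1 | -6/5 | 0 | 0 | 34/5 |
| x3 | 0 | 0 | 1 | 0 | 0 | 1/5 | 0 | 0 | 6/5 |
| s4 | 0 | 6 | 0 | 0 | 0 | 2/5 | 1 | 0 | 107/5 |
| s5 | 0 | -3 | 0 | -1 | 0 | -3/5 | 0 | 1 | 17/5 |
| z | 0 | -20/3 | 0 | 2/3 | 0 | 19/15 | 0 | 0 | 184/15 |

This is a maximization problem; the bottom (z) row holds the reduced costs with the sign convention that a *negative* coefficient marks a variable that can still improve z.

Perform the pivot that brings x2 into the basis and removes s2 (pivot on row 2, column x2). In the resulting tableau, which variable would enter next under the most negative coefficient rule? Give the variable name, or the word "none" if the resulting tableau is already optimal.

s1

Pivot element 3. New z-row = old z-row − (-20/3)·(row 2/3).
Updated z-row coefficients: x1: 0, x2: 0, x3: 0, s1: -14/9, s2: 20/9, s3: -7/5, s4: 0, s5: 0.
The most negative is -14/9 in column s1, so s1 would enter next.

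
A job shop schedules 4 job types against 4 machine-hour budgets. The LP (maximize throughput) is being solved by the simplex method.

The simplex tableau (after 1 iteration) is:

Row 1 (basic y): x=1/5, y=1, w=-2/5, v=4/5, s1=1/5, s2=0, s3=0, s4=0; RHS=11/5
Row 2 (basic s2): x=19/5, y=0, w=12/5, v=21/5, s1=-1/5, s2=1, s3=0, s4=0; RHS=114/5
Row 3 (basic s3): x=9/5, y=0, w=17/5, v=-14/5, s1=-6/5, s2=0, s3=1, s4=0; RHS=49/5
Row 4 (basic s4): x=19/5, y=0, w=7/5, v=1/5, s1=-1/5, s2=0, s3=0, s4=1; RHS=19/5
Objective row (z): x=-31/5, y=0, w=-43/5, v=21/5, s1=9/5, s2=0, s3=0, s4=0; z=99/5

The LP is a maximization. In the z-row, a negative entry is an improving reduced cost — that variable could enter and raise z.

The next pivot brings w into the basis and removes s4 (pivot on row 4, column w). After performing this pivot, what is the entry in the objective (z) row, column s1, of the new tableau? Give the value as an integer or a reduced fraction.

4/7

Pivot element is row 4, column w: 7/5.
Normalize row 4: new (row 4, s1) = (-1/5)/(7/5) = -1/7.
z-row ← z-row − (-43/5)·(new row 4): 9/5 − (-43/5)·(-1/7) = 4/7.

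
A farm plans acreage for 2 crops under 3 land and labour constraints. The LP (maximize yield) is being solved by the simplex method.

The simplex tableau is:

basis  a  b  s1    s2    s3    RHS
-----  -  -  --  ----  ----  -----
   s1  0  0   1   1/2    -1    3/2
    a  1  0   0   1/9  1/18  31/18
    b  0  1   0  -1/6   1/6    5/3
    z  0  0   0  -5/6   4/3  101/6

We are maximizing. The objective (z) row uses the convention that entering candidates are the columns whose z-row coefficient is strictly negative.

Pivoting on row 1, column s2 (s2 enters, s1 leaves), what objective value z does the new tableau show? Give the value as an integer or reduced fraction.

58/3

Minimum ratio for s2: (3/2)/(1/2) = 3.
z changes by −(z-row coeff of s2)·ratio = −(-5/6)·3 = 5/2.
New z = 101/6 + (5/2) = 58/3.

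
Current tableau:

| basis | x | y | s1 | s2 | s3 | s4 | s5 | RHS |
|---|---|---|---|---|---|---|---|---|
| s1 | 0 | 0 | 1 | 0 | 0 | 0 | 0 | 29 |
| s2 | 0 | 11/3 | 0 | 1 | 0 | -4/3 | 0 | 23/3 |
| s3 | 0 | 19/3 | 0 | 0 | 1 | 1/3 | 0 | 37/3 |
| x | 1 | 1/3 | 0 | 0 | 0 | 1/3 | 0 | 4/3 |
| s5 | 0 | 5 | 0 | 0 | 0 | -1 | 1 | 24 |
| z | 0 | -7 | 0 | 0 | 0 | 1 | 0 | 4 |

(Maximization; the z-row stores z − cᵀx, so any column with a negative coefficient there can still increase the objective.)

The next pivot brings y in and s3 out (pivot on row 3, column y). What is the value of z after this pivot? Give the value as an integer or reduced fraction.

335/19

Minimum ratio for y: (37/3)/(19/3) = 37/19.
z changes by −(z-row coeff of y)·ratio = −(-7)·(37/19) = 259/19.
New z = 4 + (259/19) = 335/19.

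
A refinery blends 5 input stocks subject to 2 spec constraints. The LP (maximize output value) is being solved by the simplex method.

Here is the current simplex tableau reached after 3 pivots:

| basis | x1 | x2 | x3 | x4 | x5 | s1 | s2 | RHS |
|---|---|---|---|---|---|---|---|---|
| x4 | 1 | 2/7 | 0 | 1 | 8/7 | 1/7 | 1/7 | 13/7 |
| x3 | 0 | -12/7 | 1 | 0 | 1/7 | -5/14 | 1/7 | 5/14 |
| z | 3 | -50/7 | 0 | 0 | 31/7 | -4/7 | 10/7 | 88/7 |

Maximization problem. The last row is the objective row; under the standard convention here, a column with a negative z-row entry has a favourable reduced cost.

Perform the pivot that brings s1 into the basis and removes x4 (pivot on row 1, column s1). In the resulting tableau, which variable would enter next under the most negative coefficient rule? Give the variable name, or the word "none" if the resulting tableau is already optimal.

Pivot element 1/7. New z-row = old z-row − (-4/7)·(row 1/(1/7)).
Updated z-row coefficients: x1: 7, x2: -6, x3: 0, x4: 4, x5: 9, s1: 0, s2: 2.
The most negative is -6 in column x2, so x2 would enter next.

x2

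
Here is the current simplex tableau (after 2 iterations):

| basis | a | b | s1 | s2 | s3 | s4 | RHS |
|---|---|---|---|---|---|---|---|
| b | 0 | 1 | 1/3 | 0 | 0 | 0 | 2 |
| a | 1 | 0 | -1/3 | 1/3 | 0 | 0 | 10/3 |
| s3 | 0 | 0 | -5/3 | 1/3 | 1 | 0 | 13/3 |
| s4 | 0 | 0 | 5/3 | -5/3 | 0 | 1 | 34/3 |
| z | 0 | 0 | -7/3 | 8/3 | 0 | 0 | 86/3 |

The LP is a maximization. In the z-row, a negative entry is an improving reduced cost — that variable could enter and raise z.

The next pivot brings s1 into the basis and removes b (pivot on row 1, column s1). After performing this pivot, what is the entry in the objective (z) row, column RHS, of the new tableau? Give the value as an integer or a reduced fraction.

Pivot element is row 1, column s1: 1/3.
Normalize row 1: new (row 1, RHS) = 2/(1/3) = 6.
z-row ← z-row − (-7/3)·(new row 1): 86/3 − (-7/3)·6 = 128/3.

128/3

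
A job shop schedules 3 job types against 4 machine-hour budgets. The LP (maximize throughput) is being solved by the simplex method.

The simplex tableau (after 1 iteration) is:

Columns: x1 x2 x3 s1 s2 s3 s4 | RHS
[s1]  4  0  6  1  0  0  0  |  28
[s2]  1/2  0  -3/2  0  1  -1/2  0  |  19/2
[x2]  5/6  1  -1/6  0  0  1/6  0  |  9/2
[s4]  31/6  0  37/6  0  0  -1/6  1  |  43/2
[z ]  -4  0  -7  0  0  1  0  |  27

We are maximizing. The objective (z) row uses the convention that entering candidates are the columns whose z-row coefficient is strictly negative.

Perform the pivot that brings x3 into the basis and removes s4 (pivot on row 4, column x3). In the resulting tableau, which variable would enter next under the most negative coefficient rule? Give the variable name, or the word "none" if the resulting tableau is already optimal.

Pivot element 37/6. New z-row = old z-row − (-7)·(row 4/(37/6)).
Updated z-row coefficients: x1: 69/37, x2: 0, x3: 0, s1: 0, s2: 0, s3: 30/37, s4: 42/37.
No coefficient is strictly negative; the tableau after this pivot is optimal.

none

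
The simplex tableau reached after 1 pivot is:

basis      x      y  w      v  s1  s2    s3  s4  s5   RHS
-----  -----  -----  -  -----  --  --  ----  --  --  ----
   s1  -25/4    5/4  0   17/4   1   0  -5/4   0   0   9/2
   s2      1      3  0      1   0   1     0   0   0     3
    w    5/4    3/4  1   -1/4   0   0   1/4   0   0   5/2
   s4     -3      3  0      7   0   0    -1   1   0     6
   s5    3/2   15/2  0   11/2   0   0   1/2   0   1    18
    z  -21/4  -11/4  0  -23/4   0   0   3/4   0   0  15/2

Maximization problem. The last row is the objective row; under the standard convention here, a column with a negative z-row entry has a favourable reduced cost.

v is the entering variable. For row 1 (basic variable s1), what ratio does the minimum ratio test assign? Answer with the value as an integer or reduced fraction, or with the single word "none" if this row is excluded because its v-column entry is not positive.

18/17

Ratio = RHS / (v entry) = (9/2) / (17/4) = 18/17.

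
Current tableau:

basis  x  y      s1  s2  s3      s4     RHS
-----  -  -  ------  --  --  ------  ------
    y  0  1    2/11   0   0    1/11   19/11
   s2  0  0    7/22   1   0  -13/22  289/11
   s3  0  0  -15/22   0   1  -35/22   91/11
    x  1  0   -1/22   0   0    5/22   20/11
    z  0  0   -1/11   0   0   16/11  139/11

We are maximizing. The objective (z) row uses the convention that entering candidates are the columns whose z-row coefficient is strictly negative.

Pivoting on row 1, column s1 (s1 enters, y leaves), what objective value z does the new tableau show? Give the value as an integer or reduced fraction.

Minimum ratio for s1: (19/11)/(2/11) = 19/2.
z changes by −(z-row coeff of s1)·ratio = −(-1/11)·(19/2) = 19/22.
New z = 139/11 + (19/22) = 27/2.

27/2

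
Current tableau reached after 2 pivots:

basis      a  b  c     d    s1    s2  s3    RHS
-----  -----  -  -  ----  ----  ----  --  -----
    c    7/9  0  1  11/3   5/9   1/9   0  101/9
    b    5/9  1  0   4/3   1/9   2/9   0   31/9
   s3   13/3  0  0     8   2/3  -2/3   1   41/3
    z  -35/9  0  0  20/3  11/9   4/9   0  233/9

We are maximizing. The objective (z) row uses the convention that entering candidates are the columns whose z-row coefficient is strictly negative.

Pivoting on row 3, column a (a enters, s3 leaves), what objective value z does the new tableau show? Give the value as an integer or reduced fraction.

Minimum ratio for a: (41/3)/(13/3) = 41/13.
z changes by −(z-row coeff of a)·ratio = −(-35/9)·(41/13) = 1435/117.
New z = 233/9 + (1435/117) = 496/13.

496/13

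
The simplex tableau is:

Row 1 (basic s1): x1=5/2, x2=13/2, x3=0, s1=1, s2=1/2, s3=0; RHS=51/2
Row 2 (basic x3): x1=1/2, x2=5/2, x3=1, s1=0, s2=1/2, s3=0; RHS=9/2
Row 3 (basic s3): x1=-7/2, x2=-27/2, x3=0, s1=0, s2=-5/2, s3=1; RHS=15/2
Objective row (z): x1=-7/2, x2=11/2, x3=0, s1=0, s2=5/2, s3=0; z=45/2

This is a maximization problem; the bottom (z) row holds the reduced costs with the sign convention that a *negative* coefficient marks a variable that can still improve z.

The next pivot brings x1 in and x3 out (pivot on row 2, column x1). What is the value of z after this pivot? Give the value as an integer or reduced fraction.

54

Minimum ratio for x1: (9/2)/(1/2) = 9.
z changes by −(z-row coeff of x1)·ratio = −(-7/2)·9 = 63/2.
New z = 45/2 + (63/2) = 54.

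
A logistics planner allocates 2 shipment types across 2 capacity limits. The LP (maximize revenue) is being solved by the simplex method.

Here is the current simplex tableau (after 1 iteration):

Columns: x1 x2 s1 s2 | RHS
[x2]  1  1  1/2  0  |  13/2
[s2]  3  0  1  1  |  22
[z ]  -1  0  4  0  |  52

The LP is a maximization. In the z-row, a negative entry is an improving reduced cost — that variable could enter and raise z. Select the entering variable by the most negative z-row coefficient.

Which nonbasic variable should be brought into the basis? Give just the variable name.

x1

Objective-row coefficients: x1: -1, x2: 0, s1: 4, s2: 0.
The most negative is -1 in column x1, so x1 enters.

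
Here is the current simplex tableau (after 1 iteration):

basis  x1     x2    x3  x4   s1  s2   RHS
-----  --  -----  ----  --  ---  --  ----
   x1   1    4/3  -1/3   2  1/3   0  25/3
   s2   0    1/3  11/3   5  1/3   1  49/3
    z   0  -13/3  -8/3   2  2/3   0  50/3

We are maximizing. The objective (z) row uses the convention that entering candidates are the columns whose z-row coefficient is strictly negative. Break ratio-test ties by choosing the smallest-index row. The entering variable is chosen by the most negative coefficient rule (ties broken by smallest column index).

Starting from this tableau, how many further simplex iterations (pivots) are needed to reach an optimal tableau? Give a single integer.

pivot: x2 in, x1 out → z = 175/4
pivot: x3 in, s2 out → z = 58
No improving column remains; optimal.

2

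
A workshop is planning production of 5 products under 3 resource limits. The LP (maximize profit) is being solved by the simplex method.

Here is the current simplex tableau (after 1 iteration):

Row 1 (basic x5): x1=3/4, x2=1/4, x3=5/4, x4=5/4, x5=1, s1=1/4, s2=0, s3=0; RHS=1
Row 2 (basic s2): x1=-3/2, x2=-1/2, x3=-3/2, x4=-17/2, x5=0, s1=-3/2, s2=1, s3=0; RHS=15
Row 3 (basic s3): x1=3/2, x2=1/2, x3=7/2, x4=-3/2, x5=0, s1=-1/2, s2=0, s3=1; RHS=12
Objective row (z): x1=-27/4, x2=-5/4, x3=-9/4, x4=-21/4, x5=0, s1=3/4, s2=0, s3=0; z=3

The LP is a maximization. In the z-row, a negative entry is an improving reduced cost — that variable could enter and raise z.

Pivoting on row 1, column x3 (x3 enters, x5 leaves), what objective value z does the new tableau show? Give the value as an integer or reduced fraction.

Minimum ratio for x3: 1/(5/4) = 4/5.
z changes by −(z-row coeff of x3)·ratio = −(-9/4)·(4/5) = 9/5.
New z = 3 + (9/5) = 24/5.

24/5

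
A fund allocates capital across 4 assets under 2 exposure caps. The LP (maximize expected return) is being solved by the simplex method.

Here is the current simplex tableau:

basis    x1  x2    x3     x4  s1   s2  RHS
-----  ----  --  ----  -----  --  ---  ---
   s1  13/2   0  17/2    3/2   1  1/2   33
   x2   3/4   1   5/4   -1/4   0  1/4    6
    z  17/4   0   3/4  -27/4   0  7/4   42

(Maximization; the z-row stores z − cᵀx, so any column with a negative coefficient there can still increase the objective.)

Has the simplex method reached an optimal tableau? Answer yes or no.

no

Column x4 has objective-row coefficient -27/4, which is negative; an improving pivot exists, so not yet optimal.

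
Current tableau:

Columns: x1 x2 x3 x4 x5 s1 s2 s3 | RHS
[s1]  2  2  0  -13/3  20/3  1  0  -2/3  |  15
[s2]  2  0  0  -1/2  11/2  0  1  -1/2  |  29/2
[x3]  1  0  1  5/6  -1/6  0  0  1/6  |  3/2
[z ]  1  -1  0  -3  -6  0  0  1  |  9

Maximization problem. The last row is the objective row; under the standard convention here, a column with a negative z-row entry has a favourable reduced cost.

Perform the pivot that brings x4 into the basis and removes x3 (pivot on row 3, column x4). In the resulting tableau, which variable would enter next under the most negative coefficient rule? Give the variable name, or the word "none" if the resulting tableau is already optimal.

x5

Pivot element 5/6. New z-row = old z-row − (-3)·(row 3/(5/6)).
Updated z-row coefficients: x1: 23/5, x2: -1, x3: 18/5, x4: 0, x5: -33/5, s1: 0, s2: 0, s3: 8/5.
The most negative is -33/5 in column x5, so x5 would enter next.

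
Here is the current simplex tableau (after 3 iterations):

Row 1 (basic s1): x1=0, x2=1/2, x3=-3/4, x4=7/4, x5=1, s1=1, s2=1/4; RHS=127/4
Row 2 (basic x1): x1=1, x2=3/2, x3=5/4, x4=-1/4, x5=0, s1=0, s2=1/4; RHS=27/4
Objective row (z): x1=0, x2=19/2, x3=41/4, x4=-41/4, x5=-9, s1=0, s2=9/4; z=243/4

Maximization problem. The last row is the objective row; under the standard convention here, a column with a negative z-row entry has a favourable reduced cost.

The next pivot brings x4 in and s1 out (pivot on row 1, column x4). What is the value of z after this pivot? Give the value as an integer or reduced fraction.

Minimum ratio for x4: (127/4)/(7/4) = 127/7.
z changes by −(z-row coeff of x4)·ratio = −(-41/4)·(127/7) = 5207/28.
New z = 243/4 + (5207/28) = 1727/7.

1727/7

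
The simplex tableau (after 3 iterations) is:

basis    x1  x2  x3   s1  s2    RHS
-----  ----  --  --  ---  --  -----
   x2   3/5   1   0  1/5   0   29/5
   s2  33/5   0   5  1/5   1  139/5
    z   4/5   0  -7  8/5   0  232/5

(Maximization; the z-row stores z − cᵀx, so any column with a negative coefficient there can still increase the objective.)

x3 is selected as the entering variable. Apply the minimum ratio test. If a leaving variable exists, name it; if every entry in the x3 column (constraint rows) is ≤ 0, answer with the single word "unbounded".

s2

Ratios: row 1 (x2): entry 0 ≤ 0, skip; row 2 (s2): (139/5)/5 = 139/25.
Minimum ratio is in the s2 row, so s2 leaves.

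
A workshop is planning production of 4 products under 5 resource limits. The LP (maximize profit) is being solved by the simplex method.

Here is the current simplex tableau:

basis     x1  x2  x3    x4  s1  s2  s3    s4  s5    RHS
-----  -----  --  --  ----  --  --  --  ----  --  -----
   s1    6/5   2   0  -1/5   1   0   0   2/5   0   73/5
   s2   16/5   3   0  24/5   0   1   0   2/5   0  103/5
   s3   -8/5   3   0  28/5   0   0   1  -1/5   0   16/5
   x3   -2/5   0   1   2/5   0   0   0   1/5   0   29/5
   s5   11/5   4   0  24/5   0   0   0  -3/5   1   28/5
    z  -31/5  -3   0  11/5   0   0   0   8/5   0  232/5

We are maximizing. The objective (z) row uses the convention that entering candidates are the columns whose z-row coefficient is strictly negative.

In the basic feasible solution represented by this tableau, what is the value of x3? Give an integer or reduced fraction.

x3 is basic (row 4); its value is the RHS of that row: 29/5.

29/5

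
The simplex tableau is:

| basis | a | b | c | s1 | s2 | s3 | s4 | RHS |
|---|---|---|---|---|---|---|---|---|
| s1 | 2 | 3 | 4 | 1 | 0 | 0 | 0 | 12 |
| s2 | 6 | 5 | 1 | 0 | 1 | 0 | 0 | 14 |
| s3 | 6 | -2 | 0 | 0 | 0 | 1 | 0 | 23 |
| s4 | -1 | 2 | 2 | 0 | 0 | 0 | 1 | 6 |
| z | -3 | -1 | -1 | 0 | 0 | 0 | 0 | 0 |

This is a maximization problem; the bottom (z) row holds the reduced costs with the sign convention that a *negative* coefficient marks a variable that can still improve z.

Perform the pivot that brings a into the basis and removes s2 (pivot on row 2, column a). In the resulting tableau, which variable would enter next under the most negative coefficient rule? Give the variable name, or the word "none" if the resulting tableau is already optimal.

c

Pivot element 6. New z-row = old z-row − (-3)·(row 2/6).
Updated z-row coefficients: a: 0, b: 3/2, c: -1/2, s1: 0, s2: 1/2, s3: 0, s4: 0.
The most negative is -1/2 in column c, so c would enter next.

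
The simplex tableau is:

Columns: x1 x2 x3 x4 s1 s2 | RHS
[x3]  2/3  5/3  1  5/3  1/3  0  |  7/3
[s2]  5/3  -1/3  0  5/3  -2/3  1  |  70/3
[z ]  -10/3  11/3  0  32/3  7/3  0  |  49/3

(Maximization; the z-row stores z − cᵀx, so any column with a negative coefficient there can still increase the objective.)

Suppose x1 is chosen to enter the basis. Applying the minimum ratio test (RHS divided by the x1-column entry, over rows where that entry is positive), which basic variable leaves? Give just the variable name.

Ratios: row 1 (x3): (7/3)/(2/3) = 7/2; row 2 (s2): (70/3)/(5/3) = 14.
Minimum ratio 7/2 is in the x3 row, so x3 leaves.

x3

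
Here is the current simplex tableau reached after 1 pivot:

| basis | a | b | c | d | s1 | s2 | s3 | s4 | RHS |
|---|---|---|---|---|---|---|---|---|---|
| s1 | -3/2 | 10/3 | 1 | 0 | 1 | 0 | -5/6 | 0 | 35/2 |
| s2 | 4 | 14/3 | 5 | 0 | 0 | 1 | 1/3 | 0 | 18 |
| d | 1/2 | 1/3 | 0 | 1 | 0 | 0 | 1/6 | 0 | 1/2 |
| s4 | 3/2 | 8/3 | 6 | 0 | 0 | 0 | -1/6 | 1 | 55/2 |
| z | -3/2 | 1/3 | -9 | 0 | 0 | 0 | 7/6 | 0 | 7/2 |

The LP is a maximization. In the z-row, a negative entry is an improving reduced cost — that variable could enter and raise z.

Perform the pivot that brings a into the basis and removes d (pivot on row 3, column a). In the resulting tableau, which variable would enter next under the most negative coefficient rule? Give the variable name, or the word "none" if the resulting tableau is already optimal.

c

Pivot element 1/2. New z-row = old z-row − (-3/2)·(row 3/(1/2)).
Updated z-row coefficients: a: 0, b: 4/3, c: -9, d: 3, s1: 0, s2: 0, s3: 5/3, s4: 0.
The most negative is -9 in column c, so c would enter next.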